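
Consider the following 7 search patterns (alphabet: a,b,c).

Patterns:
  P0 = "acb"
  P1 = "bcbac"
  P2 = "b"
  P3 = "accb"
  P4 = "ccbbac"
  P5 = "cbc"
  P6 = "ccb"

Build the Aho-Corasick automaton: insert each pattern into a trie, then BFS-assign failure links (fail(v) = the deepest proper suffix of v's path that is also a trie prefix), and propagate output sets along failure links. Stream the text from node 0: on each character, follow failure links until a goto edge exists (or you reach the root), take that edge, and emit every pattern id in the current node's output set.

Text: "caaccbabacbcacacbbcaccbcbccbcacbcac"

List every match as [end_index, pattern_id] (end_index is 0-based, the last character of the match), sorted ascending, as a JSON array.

Build automaton:
Trie nodes:
  n0 'ε': a→1 b→4 c→11
  n1 'a': c→2
  n2 'ac': b→3 c→9
  n3 'acb': ·  ←P0
  n4 'b': c→5  ←P2
  n5 'bc': b→6
  n6 'bcb': a→7
  n7 'bcba': c→8
  n8 'bcbac': ·  ←P1
  n9 'acc': b→10
  n10 'accb': ·  ←P3
  n11 'c': b→17 c→12
  n12 'cc': b→13
  n13 'ccb': b→14  ←P6
  n14 'ccbb': a→15
  n15 'ccbba': c→16
  n16 'ccbbac': ·  ←P4
  n17 'cb': c→18
  n18 'cbc': ·  ←P5

Failure links (BFS by depth):
  n1('a'): parent n0 fail=0; on 'a' 0 → fail=0;  out ∅∪∅=∅
  n4('b'): parent n0 fail=0; on 'b' 0 → fail=0;  out {2}∪∅={2}
  n11('c'): parent n0 fail=0; on 'c' 0 → fail=0;  out ∅∪∅=∅
  n2('ac'): parent n1 fail=0; on 'c' 0 → fail=11;  out ∅∪∅=∅
  n5('bc'): parent n4 fail=0; on 'c' 0 → fail=11;  out ∅∪∅=∅
  n12('cc'): parent n11 fail=0; on 'c' 0 → fail=11;  out ∅∪∅=∅
  n17('cb'): parent n11 fail=0; on 'b' 0 → fail=4;  out ∅∪{2}={2}
  n3('acb'): parent n2 fail=11; on 'b' 11 → fail=17;  out {0}∪{2}={0,2}
  n6('bcb'): parent n5 fail=11; on 'b' 11 → fail=17;  out ∅∪{2}={2}
  n9('acc'): parent n2 fail=11; on 'c' 11 → fail=12;  out ∅∪∅=∅
  n13('ccb'): parent n12 fail=11; on 'b' 11 → fail=17;  out {6}∪{2}={2,6}
  n18('cbc'): parent n17 fail=4; on 'c' 4 → fail=5;  out {5}∪∅={5}
  n7('bcba'): parent n6 fail=17; on 'a' 17→4→0 → fail=1;  out ∅∪∅=∅
  n10('accb'): parent n9 fail=12; on 'b' 12 → fail=13;  out {3}∪{2,6}={2,3,6}
  n14('ccbb'): parent n13 fail=17; on 'b' 17→4→0 → fail=4;  out ∅∪{2}={2}
  n8('bcbac'): parent n7 fail=1; on 'c' 1 → fail=2;  out {1}∪∅={1}
  n15('ccbba'): parent n14 fail=4; on 'a' 4→0 → fail=1;  out ∅∪∅=∅
  n16('ccbbac'): parent n15 fail=1; on 'c' 1 → fail=2;  out {4}∪∅={4}

Run:
i=0 'c': node 0→11
i=1 'a': node 11→1 (via fail)
i=2 'a': node 1→1 (via fail)
i=3 'c': node 1→2
i=4 'c': node 2→9
i=5 'b': node 9→10  ** P2@[5:5],P3@[2:5],P6@[3:5]
i=6 'a': node 10→1 (via fail)
i=7 'b': node 1→4 (via fail)  ** P2@[7:7]
i=8 'a': node 4→1 (via fail)
i=9 'c': node 1→2
i=10 'b': node 2→3  ** P0@[8:10],P2@[10:10]
i=11 'c': node 3→18 (via fail)  ** P5@[9:11]
i=12 'a': node 18→1 (via fail)
i=13 'c': node 1→2
i=14 'a': node 2→1 (via fail)
i=15 'c': node 1→2
i=16 'b': node 2→3  ** P0@[14:16],P2@[16:16]
i=17 'b': node 3→4 (via fail)  ** P2@[17:17]
i=18 'c': node 4→5
i=19 'a': node 5→1 (via fail)
i=20 'c': node 1→2
i=21 'c': node 2→9
i=22 'b': node 9→10  ** P2@[22:22],P3@[19:22],P6@[20:22]
i=23 'c': node 10→18 (via fail)  ** P5@[21:23]
i=24 'b': node 18→6 (via fail)  ** P2@[24:24]
i=25 'c': node 6→18 (via fail)  ** P5@[23:25]
i=26 'c': node 18→12 (via fail)
i=27 'b': node 12→13  ** P2@[27:27],P6@[25:27]
i=28 'c': node 13→18 (via fail)  ** P5@[26:28]
i=29 'a': node 18→1 (via fail)
i=30 'c': node 1→2
i=31 'b': node 2→3  ** P0@[29:31],P2@[31:31]
i=32 'c': node 3→18 (via fail)  ** P5@[30:32]
i=33 'a': node 18→1 (via fail)
i=34 'c': node 1→2

Matches: [[5,2],[5,3],[5,6],[7,2],[10,0],[10,2],[11,5],[16,0],[16,2],[17,2],[22,2],[22,3],[22,6],[23,5],[24,2],[25,5],[27,2],[27,6],[28,5],[31,0],[31,2],[32,5]]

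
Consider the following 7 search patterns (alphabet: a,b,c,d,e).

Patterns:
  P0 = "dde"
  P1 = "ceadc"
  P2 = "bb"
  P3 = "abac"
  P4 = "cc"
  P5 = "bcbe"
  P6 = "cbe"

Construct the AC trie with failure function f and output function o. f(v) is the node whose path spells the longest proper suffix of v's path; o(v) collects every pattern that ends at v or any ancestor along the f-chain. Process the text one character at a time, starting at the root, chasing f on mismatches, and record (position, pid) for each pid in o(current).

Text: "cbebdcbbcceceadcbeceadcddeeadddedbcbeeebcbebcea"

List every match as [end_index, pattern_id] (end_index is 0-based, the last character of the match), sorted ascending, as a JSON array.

Construct AC machine:
Trie (insert patterns):
  0='ε' goto a→11 b→9 c→4 d→1
  1='d' goto d→2
  2='dd' goto e→3
  3='dde' goto ·  [P0 ends]
  4='c' goto b→19 c→15 e→5
  5='ce' goto a→6
  6='cea' goto d→7
  7='cead' goto c→8
  8='ceadc' goto ·  [P1 ends]
  9='b' goto b→10 c→16
  10='bb' goto ·  [P2 ends]
  11='a' goto b→12
  12='ab' goto a→13
  13='aba' goto c→14
  14='abac' goto ·  [P3 ends]
  15='cc' goto ·  [P4 ends]
  16='bc' goto b→17
  17='bcb' goto e→18
  18='bcbe' goto ·  [P5 ends]
  19='cb' goto e→20
  20='cbe' goto ·  [P6 ends]

Failure links (BFS by depth):
  n1('d'): parent n0 fail=0; on 'd' 0 → fail=0;  out ∅∪∅=∅
  n4('c'): parent n0 fail=0; on 'c' 0 → fail=0;  out ∅∪∅=∅
  n9('b'): parent n0 fail=0; on 'b' 0 → fail=0;  out ∅∪∅=∅
  n11('a'): parent n0 fail=0; on 'a' 0 → fail=0;  out ∅∪∅=∅
  n2('dd'): parent n1 fail=0; on 'd' 0 → fail=1;  out ∅∪∅=∅
  n5('ce'): parent n4 fail=0; on 'e' 0 → fail=0;  out ∅∪∅=∅
  n10('bb'): parent n9 fail=0; on 'b' 0 → fail=9;  out {2}∪∅={2}
  n12('ab'): parent n11 fail=0; on 'b' 0 → fail=9;  out ∅∪∅=∅
  n15('cc'): parent n4 fail=0; on 'c' 0 → fail=4;  out {4}∪∅={4}
  n16('bc'): parent n9 fail=0; on 'c' 0 → fail=4;  out ∅∪∅=∅
  n19('cb'): parent n4 fail=0; on 'b' 0 → fail=9;  out ∅∪∅=∅
  n3('dde'): parent n2 fail=1; on 'e' 1→0 → fail=0;  out {0}∪∅={0}
  n6('cea'): parent n5 fail=0; on 'a' 0 → fail=11;  out ∅∪∅=∅
  n13('aba'): parent n12 fail=9; on 'a' 9→0 → fail=11;  out ∅∪∅=∅
  n17('bcb'): parent n16 fail=4; on 'b' 4 → fail=19;  out ∅∪∅=∅
  n20('cbe'): parent n19 fail=9; on 'e' 9→0 → fail=0;  out {6}∪∅={6}
  n7('cead'): parent n6 fail=11; on 'd' 11→0 → fail=1;  out ∅∪∅=∅
  n14('abac'): parent n13 fail=11; on 'c' 11→0 → fail=4;  out {3}∪∅={3}
  n18('bcbe'): parent n17 fail=19; on 'e' 19 → fail=20;  out {5}∪{6}={5,6}
  n8('ceadc'): parent n7 fail=1; on 'c' 1→0 → fail=4;  out {1}∪∅={1}

Scan:
[0] read 'c'  n0⇒n4
[1] read 'b'  n4⇒n19
[2] read 'e'  n19⇒n20  emit P6@[0:2]
[3] read 'b'  n20⇒n9 (via fail)
[4] read 'd'  n9⇒n1 (via fail)
[5] read 'c'  n1⇒n4 (via fail)
[6] read 'b'  n4⇒n19
[7] read 'b'  n19⇒n10 (via fail)  emit P2@[6:7]
[8] read 'c'  n10⇒n16 (via fail)
[9] read 'c'  n16⇒n15 (via fail)  emit P4@[8:9]
[10] read 'e'  n15⇒n5 (via fail)
[11] read 'c'  n5⇒n4 (via fail)
[12] read 'e'  n4⇒n5
[13] read 'a'  n5⇒n6
[14] read 'd'  n6⇒n7
[15] read 'c'  n7⇒n8  emit P1@[11:15]
[16] read 'b'  n8⇒n19 (via fail)
[17] read 'e'  n19⇒n20  emit P6@[15:17]
[18] read 'c'  n20⇒n4 (via fail)
[19] read 'e'  n4⇒n5
[20] read 'a'  n5⇒n6
[21] read 'd'  n6⇒n7
[22] read 'c'  n7⇒n8  emit P1@[18:22]
[23] read 'd'  n8⇒n1 (via fail)
[24] read 'd'  n1⇒n2
[25] read 'e'  n2⇒n3  emit P0@[23:25]
[26] read 'e'  n3⇒n0 (via fail)
[27] read 'a'  n0⇒n11
[28] read 'd'  n11⇒n1 (via fail)
[29] read 'd'  n1⇒n2
[30] read 'd'  n2⇒n2 (via fail)
[31] read 'e'  n2⇒n3  emit P0@[29:31]
[32] read 'd'  n3⇒n1 (via fail)
[33] read 'b'  n1⇒n9 (via fail)
[34] read 'c'  n9⇒n16
[35] read 'b'  n16⇒n17
[36] read 'e'  n17⇒n18  emit P5@[33:36],P6@[34:36]
[37] read 'e'  n18⇒n0 (via fail)
[38] read 'e'  n0⇒n0
[39] read 'b'  n0⇒n9
[40] read 'c'  n9⇒n16
[41] read 'b'  n16⇒n17
[42] read 'e'  n17⇒n18  emit P5@[39:42],P6@[40:42]
[43] read 'b'  n18⇒n9 (via fail)
[44] read 'c'  n9⇒n16
[45] read 'e'  n16⇒n5 (via fail)
[46] read 'a'  n5⇒n6

Result: [[2,6],[7,2],[9,4],[15,1],[17,6],[22,1],[25,0],[31,0],[36,5],[36,6],[42,5],[42,6]]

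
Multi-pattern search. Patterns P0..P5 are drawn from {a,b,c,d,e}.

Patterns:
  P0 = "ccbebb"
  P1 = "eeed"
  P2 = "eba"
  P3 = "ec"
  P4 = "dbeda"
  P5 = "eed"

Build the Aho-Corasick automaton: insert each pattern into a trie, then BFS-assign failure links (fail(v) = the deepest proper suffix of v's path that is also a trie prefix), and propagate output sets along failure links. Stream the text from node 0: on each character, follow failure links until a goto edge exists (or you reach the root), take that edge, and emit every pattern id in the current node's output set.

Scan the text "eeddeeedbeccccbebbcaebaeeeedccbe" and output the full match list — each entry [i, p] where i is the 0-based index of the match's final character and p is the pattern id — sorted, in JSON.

Construct AC machine:
Trie nodes:
  0='ε' goto c→1 d→14 e→7
  1='c' goto c→2
  2='cc' goto b→3
  3='ccb' goto e→4
  4='ccbe' goto b→5
  5='ccbeb' goto b→6
  6='ccbebb' goto ·  [P0 ends]
  7='e' goto b→11 c→13 e→8
  8='ee' goto d→19 e→9
  9='eee' goto d→10
  10='eeed' goto ·  [P1 ends]
  11='eb' goto a→12
  12='eba' goto ·  [P2 ends]
  13='ec' goto ·  [P3 ends]
  14='d' goto b→15
  15='db' goto e→16
  16='dbe' goto d→17
  17='dbed' goto a→18
  18='dbeda' goto ·  [P4 ends]
  19='eed' goto ·  [P5 ends]

Failure links (BFS by depth):
  n1('c'): parent n0 fail=0; on 'c' 0 → fail=0;  out ∅∪∅=∅
  n7('e'): parent n0 fail=0; on 'e' 0 → fail=0;  out ∅∪∅=∅
  n14('d'): parent n0 fail=0; on 'd' 0 → fail=0;  out ∅∪∅=∅
  n2('cc'): parent n1 fail=0; on 'c' 0 → fail=1;  out ∅∪∅=∅
  n8('ee'): parent n7 fail=0; on 'e' 0 → fail=7;  out ∅∪∅=∅
  n11('eb'): parent n7 fail=0; on 'b' 0 → fail=0;  out ∅∪∅=∅
  n13('ec'): parent n7 fail=0; on 'c' 0 → fail=1;  out {3}∪∅={3}
  n15('db'): parent n14 fail=0; on 'b' 0 → fail=0;  out ∅∪∅=∅
  n3('ccb'): parent n2 fail=1; on 'b' 1→0 → fail=0;  out ∅∪∅=∅
  n9('eee'): parent n8 fail=7; on 'e' 7 → fail=8;  out ∅∪∅=∅
  n12('eba'): parent n11 fail=0; on 'a' 0 → fail=0;  out {2}∪∅={2}
  n16('dbe'): parent n15 fail=0; on 'e' 0 → fail=7;  out ∅∪∅=∅
  n19('eed'): parent n8 fail=7; on 'd' 7→0 → fail=14;  out {5}∪∅={5}
  n4('ccbe'): parent n3 fail=0; on 'e' 0 → fail=7;  out ∅∪∅=∅
  n10('eeed'): parent n9 fail=8; on 'd' 8 → fail=19;  out {1}∪{5}={1,5}
  n17('dbed'): parent n16 fail=7; on 'd' 7→0 → fail=14;  out ∅∪∅=∅
  n5('ccbeb'): parent n4 fail=7; on 'b' 7 → fail=11;  out ∅∪∅=∅
  n18('dbeda'): parent n17 fail=14; on 'a' 14→0 → fail=0;  out {4}∪∅={4}
  n6('ccbebb'): parent n5 fail=11; on 'b' 11→0 → fail=0;  out {0}∪∅={0}

Text stream:
pos 0 'e': at 7
pos 1 'e': at 8
pos 2 'd': at 19  → match P5@[0:2]
pos 3 'd': at 14 (via fail)
pos 4 'e': at 7 (via fail)
pos 5 'e': at 8
pos 6 'e': at 9
pos 7 'd': at 10  → match P1@[4:7],P5@[5:7]
pos 8 'b': at 15 (via fail)
pos 9 'e': at 16
pos 10 'c': at 13 (via fail)  → match P3@[9:10]
pos 11 'c': at 2 (via fail)
pos 12 'c': at 2 (via fail)
pos 13 'c': at 2 (via fail)
pos 14 'b': at 3
pos 15 'e': at 4
pos 16 'b': at 5
pos 17 'b': at 6  → match P0@[12:17]
pos 18 'c': at 1 (via fail)
pos 19 'a': at 0 (via fail)
pos 20 'e': at 7
pos 21 'b': at 11
pos 22 'a': at 12  → match P2@[20:22]
pos 23 'e': at 7 (via fail)
pos 24 'e': at 8
pos 25 'e': at 9
pos 26 'e': at 9 (via fail)
pos 27 'd': at 10  → match P1@[24:27],P5@[25:27]
pos 28 'c': at 1 (via fail)
pos 29 'c': at 2
pos 30 'b': at 3
pos 31 'e': at 4

Matches: [[2,5],[7,1],[7,5],[10,3],[17,0],[22,2],[27,1],[27,5]]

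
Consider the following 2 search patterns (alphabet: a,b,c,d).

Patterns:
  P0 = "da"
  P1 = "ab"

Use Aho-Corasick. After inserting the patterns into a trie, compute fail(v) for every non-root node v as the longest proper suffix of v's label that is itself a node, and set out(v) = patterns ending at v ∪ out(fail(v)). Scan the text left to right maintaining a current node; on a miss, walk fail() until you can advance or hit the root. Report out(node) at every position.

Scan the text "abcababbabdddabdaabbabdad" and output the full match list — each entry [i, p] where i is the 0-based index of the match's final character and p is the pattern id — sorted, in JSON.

Build:
Trie nodes:
  0='ε' goto a→3 d→1
  1='d' goto a→2
  2='da' goto ·  [P0 ends]
  3='a' goto b→4
  4='ab' goto ·  [P1 ends]

BFS fail/out derivation:
  n1('d'): parent n0 fail=0; on 'd' 0 → fail=0;  out ∅∪∅=∅
  n3('a'): parent n0 fail=0; on 'a' 0 → fail=0;  out ∅∪∅=∅
  n2('da'): parent n1 fail=0; on 'a' 0 → fail=3;  out {0}∪∅={0}
  n4('ab'): parent n3 fail=0; on 'b' 0 → fail=0;  out {1}∪∅={1}

Text stream:
i=0 'a': node 0→3
i=1 'b': node 3→4  ** P1@[0:1]
i=2 'c': node 4→0 ·f
i=3 'a': node 0→3
i=4 'b': node 3→4  ** P1@[3:4]
i=5 'a': node 4→3 ·f
i=6 'b': node 3→4  ** P1@[5:6]
i=7 'b': node 4→0 ·f
i=8 'a': node 0→3
i=9 'b': node 3→4  ** P1@[8:9]
i=10 'd': node 4→1 ·f
i=11 'd': node 1→1 ·f
i=12 'd': node 1→1 ·f
i=13 'a': node 1→2  ** P0@[12:13]
i=14 'b': node 2→4 ·f  ** P1@[13:14]
i=15 'd': node 4→1 ·f
i=16 'a': node 1→2  ** P0@[15:16]
i=17 'a': node 2→3 ·f
i=18 'b': node 3→4  ** P1@[17:18]
i=19 'b': node 4→0 ·f
i=20 'a': node 0→3
i=21 'b': node 3→4  ** P1@[20:21]
i=22 'd': node 4→1 ·f
i=23 'a': node 1→2  ** P0@[22:23]
i=24 'd': node 2→1 ·f

Matches: [[1,1],[4,1],[6,1],[9,1],[13,0],[14,1],[16,0],[18,1],[21,1],[23,0]]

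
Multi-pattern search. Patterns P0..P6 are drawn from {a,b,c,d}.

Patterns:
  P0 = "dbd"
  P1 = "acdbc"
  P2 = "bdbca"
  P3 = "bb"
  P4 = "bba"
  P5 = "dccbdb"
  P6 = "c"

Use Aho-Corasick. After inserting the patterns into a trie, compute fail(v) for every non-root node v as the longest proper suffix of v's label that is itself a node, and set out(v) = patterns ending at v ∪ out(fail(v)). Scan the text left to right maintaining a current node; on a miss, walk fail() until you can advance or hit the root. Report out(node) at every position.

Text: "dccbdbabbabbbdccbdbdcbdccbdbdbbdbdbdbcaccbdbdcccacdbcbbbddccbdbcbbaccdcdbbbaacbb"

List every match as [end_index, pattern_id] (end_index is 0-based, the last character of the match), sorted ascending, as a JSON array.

Build automaton:
Trie (insert patterns):
  0='ε' goto a→4 b→9 c→21 d→1
  1='d' goto b→2 c→16
  2='db' goto d→3
  3='dbd' goto ·  ←P0
  4='a' goto c→5
  5='ac' goto d→6
  6='acd' goto b→7
  7='acdb' goto c→8
  8='acdbc' goto ·  ←P1
  9='b' goto b→14 d→10
  10='bd' goto b→11
  11='bdb' goto c→12
  12='bdbc' goto a→13
  13='bdbca' goto ·  ←P2
  14='bb' goto a→15  ←P3
  15='bba' goto ·  ←P4
  16='dc' goto c→17
  17='dcc' goto b→18
  18='dccb' goto d→19
  19='dccbd' goto b→20
  20='dccbdb' goto ·  ←P5
  21='c' goto ·  ←P6

Failure links (BFS by depth):
  n1('d'): parent n0 fail=0; on 'd' 0 → fail=0;  out ∅∪∅=∅
  n4('a'): parent n0 fail=0; on 'a' 0 → fail=0;  out ∅∪∅=∅
  n9('b'): parent n0 fail=0; on 'b' 0 → fail=0;  out ∅∪∅=∅
  n21('c'): parent n0 fail=0; on 'c' 0 → fail=0;  out {6}∪∅={6}
  n2('db'): parent n1 fail=0; on 'b' 0 → fail=9;  out ∅∪∅=∅
  n5('ac'): parent n4 fail=0; on 'c' 0 → fail=21;  out ∅∪{6}={6}
  n10('bd'): parent n9 fail=0; on 'd' 0 → fail=1;  out ∅∪∅=∅
  n14('bb'): parent n9 fail=0; on 'b' 0 → fail=9;  out {3}∪∅={3}
  n16('dc'): parent n1 fail=0; on 'c' 0 → fail=21;  out ∅∪{6}={6}
  n3('dbd'): parent n2 fail=9; on 'd' 9 → fail=10;  out {0}∪∅={0}
  n6('acd'): parent n5 fail=21; on 'd' 21→0 → fail=1;  out ∅∪∅=∅
  n11('bdb'): parent n10 fail=1; on 'b' 1 → fail=2;  out ∅∪∅=∅
  n15('bba'): parent n14 fail=9; on 'a' 9→0 → fail=4;  out {4}∪∅={4}
  n17('dcc'): parent n16 fail=21; on 'c' 21→0 → fail=21;  out ∅∪{6}={6}
  n7('acdb'): parent n6 fail=1; on 'b' 1 → fail=2;  out ∅∪∅=∅
  n12('bdbc'): parent n11 fail=2; on 'c' 2→9→0 → fail=21;  out ∅∪{6}={6}
  n18('dccb'): parent n17 fail=21; on 'b' 21→0 → fail=9;  out ∅∪∅=∅
  n8('acdbc'): parent n7 fail=2; on 'c' 2→9→0 → fail=21;  out {1}∪{6}={1,6}
  n13('bdbca'): parent n12 fail=21; on 'a' 21→0 → fail=4;  out {2}∪∅={2}
  n19('dccbd'): parent n18 fail=9; on 'd' 9 → fail=10;  out ∅∪∅=∅
  n20('dccbdb'): parent n19 fail=10; on 'b' 10 → fail=11;  out {5}∪∅={5}

Text stream:
[0] read 'd'  n0⇒n1
[1] read 'c'  n1⇒n16  ** P6@[1:1]
[2] read 'c'  n16⇒n17  ** P6@[2:2]
[3] read 'b'  n17⇒n18
[4] read 'd'  n18⇒n19
[5] read 'b'  n19⇒n20  ** P5@[0:5]
[6] read 'a'  n20⇒n4 (via fail)
[7] read 'b'  n4⇒n9 (via fail)
[8] read 'b'  n9⇒n14  ** P3@[7:8]
[9] read 'a'  n14⇒n15  ** P4@[7:9]
[10] read 'b'  n15⇒n9 (via fail)
[11] read 'b'  n9⇒n14  ** P3@[10:11]
[12] read 'b'  n14⇒n14 (via fail)  ** P3@[11:12]
[13] read 'd'  n14⇒n10 (via fail)
[14] read 'c'  n10⇒n16 (via fail)  ** P6@[14:14]
[15] read 'c'  n16⇒n17  ** P6@[15:15]
[16] read 'b'  n17⇒n18
[17] read 'd'  n18⇒n19
[18] read 'b'  n19⇒n20  ** P5@[13:18]
[19] read 'd'  n20⇒n3 (via fail)  ** P0@[17:19]
[20] read 'c'  n3⇒n16 (via fail)  ** P6@[20:20]
[21] read 'b'  n16⇒n9 (via fail)
[22] read 'd'  n9⇒n10
[23] read 'c'  n10⇒n16 (via fail)  ** P6@[23:23]
[24] read 'c'  n16⇒n17  ** P6@[24:24]
[25] read 'b'  n17⇒n18
[26] read 'd'  n18⇒n19
[27] read 'b'  n19⇒n20  ** P5@[22:27]
[28] read 'd'  n20⇒n3 (via fail)  ** P0@[26:28]
[29] read 'b'  n3⇒n11 (via fail)
[30] read 'b'  n11⇒n14 (via fail)  ** P3@[29:30]
[31] read 'd'  n14⇒n10 (via fail)
[32] read 'b'  n10⇒n11
[33] read 'd'  n11⇒n3 (via fail)  ** P0@[31:33]
[34] read 'b'  n3⇒n11 (via fail)
[35] read 'd'  n11⇒n3 (via fail)  ** P0@[33:35]
[36] read 'b'  n3⇒n11 (via fail)
[37] read 'c'  n11⇒n12  ** P6@[37:37]
[38] read 'a'  n12⇒n13  ** P2@[34:38]
[39] read 'c'  n13⇒n5 (via fail)  ** P6@[39:39]
[40] read 'c'  n5⇒n21 (via fail)  ** P6@[40:40]
[41] read 'b'  n21⇒n9 (via fail)
[42] read 'd'  n9⇒n10
[43] read 'b'  n10⇒n11
[44] read 'd'  n11⇒n3 (via fail)  ** P0@[42:44]
[45] read 'c'  n3⇒n16 (via fail)  ** P6@[45:45]
[46] read 'c'  n16⇒n17  ** P6@[46:46]
[47] read 'c'  n17⇒n21 (via fail)  ** P6@[47:47]
[48] read 'a'  n21⇒n4 (via fail)
[49] read 'c'  n4⇒n5  ** P6@[49:49]
[50] read 'd'  n5⇒n6
[51] read 'b'  n6⇒n7
[52] read 'c'  n7⇒n8  ** P1@[48:52],P6@[52:52]
[53] read 'b'  n8⇒n9 (via fail)
[54] read 'b'  n9⇒n14  ** P3@[53:54]
[55] read 'b'  n14⇒n14 (via fail)  ** P3@[54:55]
[56] read 'd'  n14⇒n10 (via fail)
[57] read 'd'  n10⇒n1 (via fail)
[58] read 'c'  n1⇒n16  ** P6@[58:58]
[59] read 'c'  n16⇒n17  ** P6@[59:59]
[60] read 'b'  n17⇒n18
[61] read 'd'  n18⇒n19
[62] read 'b'  n19⇒n20  ** P5@[57:62]
[63] read 'c'  n20⇒n12 (via fail)  ** P6@[63:63]
[64] read 'b'  n12⇒n9 (via fail)
[65] read 'b'  n9⇒n14  ** P3@[64:65]
[66] read 'a'  n14⇒n15  ** P4@[64:66]
[67] read 'c'  n15⇒n5 (via fail)  ** P6@[67:67]
[68] read 'c'  n5⇒n21 (via fail)  ** P6@[68:68]
[69] read 'd'  n21⇒n1 (via fail)
[70] read 'c'  n1⇒n16  ** P6@[70:70]
[71] read 'd'  n16⇒n1 (via fail)
[72] read 'b'  n1⇒n2
[73] read 'b'  n2⇒n14 (via fail)  ** P3@[72:73]
[74] read 'b'  n14⇒n14 (via fail)  ** P3@[73:74]
[75] read 'a'  n14⇒n15  ** P4@[73:75]
[76] read 'a'  n15⇒n4 (via fail)
[77] read 'c'  n4⇒n5  ** P6@[77:77]
[78] read 'b'  n5⇒n9 (via fail)
[79] read 'b'  n9⇒n14  ** P3@[78:79]

All matches (sorted): [[1,6],[2,6],[5,5],[8,3],[9,4],[11,3],[12,3],[14,6],[15,6],[18,5],[19,0],[20,6],[23,6],[24,6],[27,5],[28,0],[30,3],[33,0],[35,0],[37,6],[38,2],[39,6],[40,6],[44,0],[45,6],[46,6],[47,6],[49,6],[52,1],[52,6],[54,3],[55,3],[58,6],[59,6],[62,5],[63,6],[65,3],[66,4],[67,6],[68,6],[70,6],[73,3],[74,3],[75,4],[77,6],[79,3]]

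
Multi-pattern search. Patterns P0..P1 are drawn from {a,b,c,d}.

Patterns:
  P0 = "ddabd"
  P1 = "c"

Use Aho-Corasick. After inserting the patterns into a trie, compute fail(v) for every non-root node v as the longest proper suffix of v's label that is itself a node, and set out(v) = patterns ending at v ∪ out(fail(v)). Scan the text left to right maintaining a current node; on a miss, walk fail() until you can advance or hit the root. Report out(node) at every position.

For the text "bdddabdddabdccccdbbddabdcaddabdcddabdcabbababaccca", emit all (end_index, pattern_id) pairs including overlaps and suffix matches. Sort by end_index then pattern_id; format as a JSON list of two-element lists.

Build automaton:
Trie (insert patterns):
  0='ε' goto c→6 d→1
  1='d' goto d→2
  2='dd' goto a→3
  3='dda' goto b→4
  4='ddab' goto d→5
  5='ddabd' goto ·  [P0 ends]
  6='c' goto ·  [P1 ends]

Failure links (BFS by depth):
  n1('d'): parent n0 fail=0; on 'd' 0 → fail=0;  out ∅∪∅=∅
  n6('c'): parent n0 fail=0; on 'c' 0 → fail=0;  out {1}∪∅={1}
  n2('dd'): parent n1 fail=0; on 'd' 0 → fail=1;  out ∅∪∅=∅
  n3('dda'): parent n2 fail=1; on 'a' 1→0 → fail=0;  out ∅∪∅=∅
  n4('ddab'): parent n3 fail=0; on 'b' 0 → fail=0;  out ∅∪∅=∅
  n5('ddabd'): parent n4 fail=0; on 'd' 0 → fail=1;  out {0}∪∅={0}

Text stream:
pos 0 'b': at 0
pos 1 'd': at 1
pos 2 'd': at 2
pos 3 'd': at 2 ·f
pos 4 'a': at 3
pos 5 'b': at 4
pos 6 'd': at 5  ** P0@[2:6]
pos 7 'd': at 2 ·f
pos 8 'd': at 2 ·f
pos 9 'a': at 3
pos 10 'b': at 4
pos 11 'd': at 5  ** P0@[7:11]
pos 12 'c': at 6 ·f  ** P1@[12:12]
pos 13 'c': at 6 ·f  ** P1@[13:13]
pos 14 'c': at 6 ·f  ** P1@[14:14]
pos 15 'c': at 6 ·f  ** P1@[15:15]
pos 16 'd': at 1 ·f
pos 17 'b': at 0 ·f
pos 18 'b': at 0
pos 19 'd': at 1
pos 20 'd': at 2
pos 21 'a': at 3
pos 22 'b': at 4
pos 23 'd': at 5  ** P0@[19:23]
pos 24 'c': at 6 ·f  ** P1@[24:24]
pos 25 'a': at 0 ·f
pos 26 'd': at 1
pos 27 'd': at 2
pos 28 'a': at 3
pos 29 'b': at 4
pos 30 'd': at 5  ** P0@[26:30]
pos 31 'c': at 6 ·f  ** P1@[31:31]
pos 32 'd': at 1 ·f
pos 33 'd': at 2
pos 34 'a': at 3
pos 35 'b': at 4
pos 36 'd': at 5  ** P0@[32:36]
pos 37 'c': at 6 ·f  ** P1@[37:37]
pos 38 'a': at 0 ·f
pos 39 'b': at 0
pos 40 'b': at 0
pos 41 'a': at 0
pos 42 'b': at 0
pos 43 'a': at 0
pos 44 'b': at 0
pos 45 'a': at 0
pos 46 'c': at 6  ** P1@[46:46]
pos 47 'c': at 6 ·f  ** P1@[47:47]
pos 48 'c': at 6 ·f  ** P1@[48:48]
pos 49 'a': at 0 ·f

Matches: [[6,0],[11,0],[12,1],[13,1],[14,1],[15,1],[23,0],[24,1],[30,0],[31,1],[36,0],[37,1],[46,1],[47,1],[48,1]]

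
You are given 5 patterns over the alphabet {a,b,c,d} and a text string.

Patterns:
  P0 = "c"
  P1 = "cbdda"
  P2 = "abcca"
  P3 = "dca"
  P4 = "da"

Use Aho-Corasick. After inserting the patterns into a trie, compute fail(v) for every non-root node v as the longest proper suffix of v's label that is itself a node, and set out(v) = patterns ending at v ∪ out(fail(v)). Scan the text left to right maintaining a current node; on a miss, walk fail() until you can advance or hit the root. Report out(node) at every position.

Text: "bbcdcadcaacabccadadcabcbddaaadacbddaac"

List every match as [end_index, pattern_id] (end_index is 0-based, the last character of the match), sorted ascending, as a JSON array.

Build automaton:
Trie (insert patterns):
  n0 'ε': a→6 c→1 d→11
  n1 'c': b→2  [P0 ends]
  n2 'cb': d→3
  n3 'cbd': d→4
  n4 'cbdd': a→5
  n5 'cbdda': ·  [P1 ends]
  n6 'a': b→7
  n7 'ab': c→8
  n8 'abc': c→9
  n9 'abcc': a→10
  n10 'abcca': ·  [P2 ends]
  n11 'd': a→14 c→12
  n12 'dc': a→13
  n13 'dca': ·  [P3 ends]
  n14 'da': ·  [P4 ends]

BFS fail/out derivation:
  fail(1) 'c': from fail(0)=0 chase 'c': 0 ⇒ 0;  out={0}∪out(0)={0}
  fail(6) 'a': from fail(0)=0 chase 'a': 0 ⇒ 0;  out=∅∪out(0)=∅
  fail(11) 'd': from fail(0)=0 chase 'd': 0 ⇒ 0;  out=∅∪out(0)=∅
  fail(2) 'cb': from fail(1)=0 chase 'b': 0 ⇒ 0;  out=∅∪out(0)=∅
  fail(7) 'ab': from fail(6)=0 chase 'b': 0 ⇒ 0;  out=∅∪out(0)=∅
  fail(12) 'dc': from fail(11)=0 chase 'c': 0 ⇒ 1;  out=∅∪out(1)={0}
  fail(14) 'da': from fail(11)=0 chase 'a': 0 ⇒ 6;  out={4}∪out(6)={4}
  fail(3) 'cbd': from fail(2)=0 chase 'd': 0 ⇒ 11;  out=∅∪out(11)=∅
  fail(8) 'abc': from fail(7)=0 chase 'c': 0 ⇒ 1;  out=∅∪out(1)={0}
  fail(13) 'dca': from fail(12)=1 chase 'a': 1→0 ⇒ 6;  out={3}∪out(6)={3}
  fail(4) 'cbdd': from fail(3)=11 chase 'd': 11→0 ⇒ 11;  out=∅∪out(11)=∅
  fail(9) 'abcc': from fail(8)=1 chase 'c': 1→0 ⇒ 1;  out=∅∪out(1)={0}
  fail(5) 'cbdda': from fail(4)=11 chase 'a': 11 ⇒ 14;  out={1}∪out(14)={1,4}
  fail(10) 'abcca': from fail(9)=1 chase 'a': 1→0 ⇒ 6;  out={2}∪out(6)={2}

Text stream:
pos 0 'b': at 0
pos 1 'b': at 0
pos 2 'c': at 1  emit P0@[2:2]
pos 3 'd': at 11 (fail-walked)
pos 4 'c': at 12  emit P0@[4:4]
pos 5 'a': at 13  emit P3@[3:5]
pos 6 'd': at 11 (fail-walked)
pos 7 'c': at 12  emit P0@[7:7]
pos 8 'a': at 13  emit P3@[6:8]
pos 9 'a': at 6 (fail-walked)
pos 10 'c': at 1 (fail-walked)  emit P0@[10:10]
pos 11 'a': at 6 (fail-walked)
pos 12 'b': at 7
pos 13 'c': at 8  emit P0@[13:13]
pos 14 'c': at 9  emit P0@[14:14]
pos 15 'a': at 10  emit P2@[11:15]
pos 16 'd': at 11 (fail-walked)
pos 17 'a': at 14  emit P4@[16:17]
pos 18 'd': at 11 (fail-walked)
pos 19 'c': at 12  emit P0@[19:19]
pos 20 'a': at 13  emit P3@[18:20]
pos 21 'b': at 7 (fail-walked)
pos 22 'c': at 8  emit P0@[22:22]
pos 23 'b': at 2 (fail-walked)
pos 24 'd': at 3
pos 25 'd': at 4
pos 26 'a': at 5  emit P1@[22:26],P4@[25:26]
pos 27 'a': at 6 (fail-walked)
pos 28 'a': at 6 (fail-walked)
pos 29 'd': at 11 (fail-walked)
pos 30 'a': at 14  emit P4@[29:30]
pos 31 'c': at 1 (fail-walked)  emit P0@[31:31]
pos 32 'b': at 2
pos 33 'd': at 3
pos 34 'd': at 4
pos 35 'a': at 5  emit P1@[31:35],P4@[34:35]
pos 36 'a': at 6 (fail-walked)
pos 37 'c': at 1 (fail-walked)  emit P0@[37:37]

Result: [[2,0],[4,0],[5,3],[7,0],[8,3],[10,0],[13,0],[14,0],[15,2],[17,4],[19,0],[20,3],[22,0],[26,1],[26,4],[30,4],[31,0],[35,1],[35,4],[37,0]]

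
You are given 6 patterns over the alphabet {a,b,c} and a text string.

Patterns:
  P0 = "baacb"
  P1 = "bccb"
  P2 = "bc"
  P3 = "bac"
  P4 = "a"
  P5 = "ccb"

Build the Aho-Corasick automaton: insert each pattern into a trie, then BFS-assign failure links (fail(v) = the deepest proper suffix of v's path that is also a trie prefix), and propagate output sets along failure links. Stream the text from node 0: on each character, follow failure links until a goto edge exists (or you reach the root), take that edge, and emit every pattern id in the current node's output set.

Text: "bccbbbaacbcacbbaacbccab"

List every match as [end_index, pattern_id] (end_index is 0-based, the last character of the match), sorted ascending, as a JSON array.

Build automaton:
Trie nodes:
  0='ε' goto a→10 b→1 c→11
  1='b' goto a→2 c→6
  2='ba' goto a→3 c→9
  3='baa' goto c→4
  4='baac' goto b→5
  5='baacb' goto ·  [P0 ends]
  6='bc' goto c→7  [P2 ends]
  7='bcc' goto b→8
  8='bccb' goto ·  [P1 ends]
  9='bac' goto ·  [P3 ends]
  10='a' goto ·  [P4 ends]
  11='c' goto c→12
  12='cc' goto b→13
  13='ccb' goto ·  [P5 ends]

Failure links (BFS by depth):
  fail(1) 'b': from fail(0)=0 chase 'b': 0 ⇒ 0;  out=∅∪out(0)=∅
  fail(10) 'a': from fail(0)=0 chase 'a': 0 ⇒ 0;  out={4}∪out(0)={4}
  fail(11) 'c': from fail(0)=0 chase 'c': 0 ⇒ 0;  out=∅∪out(0)=∅
  fail(2) 'ba': from fail(1)=0 chase 'a': 0 ⇒ 10;  out=∅∪out(10)={4}
  fail(6) 'bc': from fail(1)=0 chase 'c': 0 ⇒ 11;  out={2}∪out(11)={2}
  fail(12) 'cc': from fail(11)=0 chase 'c': 0 ⇒ 11;  out=∅∪out(11)=∅
  fail(3) 'baa': from fail(2)=10 chase 'a': 10→0 ⇒ 10;  out=∅∪out(10)={4}
  fail(7) 'bcc': from fail(6)=11 chase 'c': 11 ⇒ 12;  out=∅∪out(12)=∅
  fail(9) 'bac': from fail(2)=10 chase 'c': 10→0 ⇒ 11;  out={3}∪out(11)={3}
  fail(13) 'ccb': from fail(12)=11 chase 'b': 11→0 ⇒ 1;  out={5}∪out(1)={5}
  fail(4) 'baac': from fail(3)=10 chase 'c': 10→0 ⇒ 11;  out=∅∪out(11)=∅
  fail(8) 'bccb': from fail(7)=12 chase 'b': 12 ⇒ 13;  out={1}∪out(13)={1,5}
  fail(5) 'baacb': from fail(4)=11 chase 'b': 11→0 ⇒ 1;  out={0}∪out(1)={0}

Run:
i=0 'b': node 0→1
i=1 'c': node 1→6  emit P2@[0:1]
i=2 'c': node 6→7
i=3 'b': node 7→8  emit P1@[0:3],P5@[1:3]
i=4 'b': node 8→1 (fail-walked)
i=5 'b': node 1→1 (fail-walked)
i=6 'a': node 1→2  emit P4@[6:6]
i=7 'a': node 2→3  emit P4@[7:7]
i=8 'c': node 3→4
i=9 'b': node 4→5  emit P0@[5:9]
i=10 'c': node 5→6 (fail-walked)  emit P2@[9:10]
i=11 'a': node 6→10 (fail-walked)  emit P4@[11:11]
i=12 'c': node 10→11 (fail-walked)
i=13 'b': node 11→1 (fail-walked)
i=14 'b': node 1→1 (fail-walked)
i=15 'a': node 1→2  emit P4@[15:15]
i=16 'a': node 2→3  emit P4@[16:16]
i=17 'c': node 3→4
i=18 'b': node 4→5  emit P0@[14:18]
i=19 'c': node 5→6 (fail-walked)  emit P2@[18:19]
i=20 'c': node 6→7
i=21 'a': node 7→10 (fail-walked)  emit P4@[21:21]
i=22 'b': node 10→1 (fail-walked)

All matches (sorted): [[1,2],[3,1],[3,5],[6,4],[7,4],[9,0],[10,2],[11,4],[15,4],[16,4],[18,0],[19,2],[21,4]]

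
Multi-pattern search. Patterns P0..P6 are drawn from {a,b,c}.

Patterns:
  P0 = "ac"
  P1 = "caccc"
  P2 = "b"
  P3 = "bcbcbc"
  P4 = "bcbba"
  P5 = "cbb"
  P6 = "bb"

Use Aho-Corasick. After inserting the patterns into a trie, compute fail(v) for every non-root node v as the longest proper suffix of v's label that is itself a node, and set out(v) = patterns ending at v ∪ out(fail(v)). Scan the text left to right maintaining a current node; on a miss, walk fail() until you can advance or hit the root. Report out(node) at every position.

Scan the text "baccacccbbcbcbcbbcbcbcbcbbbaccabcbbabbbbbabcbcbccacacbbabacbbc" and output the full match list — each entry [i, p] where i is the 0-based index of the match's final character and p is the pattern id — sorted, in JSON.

Build automaton:
Trie (insert patterns):
  0='ε' goto a→1 b→8 c→3
  1='a' goto c→2
  2='ac' goto ·  [P0 ends]
  3='c' goto a→4 b→16
  4='ca' goto c→5
  5='cac' goto c→6
  6='cacc' goto c→7
  7='caccc' goto ·  [P1 ends]
  8='b' goto b→18 c→9  [P2 ends]
  9='bc' goto b→10
  10='bcb' goto b→14 c→11
  11='bcbc' goto b→12
  12='bcbcb' goto c→13
  13='bcbcbc' goto ·  [P3 ends]
  14='bcbb' goto a→15
  15='bcbba' goto ·  [P4 ends]
  16='cb' goto b→17
  17='cbb' goto ·  [P5 ends]
  18='bb' goto ·  [P6 ends]

BFS fail/out derivation:
  fail(1) 'a': from fail(0)=0 chase 'a': 0 ⇒ 0;  out=∅∪out(0)=∅
  fail(3) 'c': from fail(0)=0 chase 'c': 0 ⇒ 0;  out=∅∪out(0)=∅
  fail(8) 'b': from fail(0)=0 chase 'b': 0 ⇒ 0;  out={2}∪out(0)={2}
  fail(2) 'ac': from fail(1)=0 chase 'c': 0 ⇒ 3;  out={0}∪out(3)={0}
  fail(4) 'ca': from fail(3)=0 chase 'a': 0 ⇒ 1;  out=∅∪out(1)=∅
  fail(9) 'bc': from fail(8)=0 chase 'c': 0 ⇒ 3;  out=∅∪out(3)=∅
  fail(16) 'cb': from fail(3)=0 chase 'b': 0 ⇒ 8;  out=∅∪out(8)={2}
  fail(18) 'bb': from fail(8)=0 chase 'b': 0 ⇒ 8;  out={6}∪out(8)={2,6}
  fail(5) 'cac': from fail(4)=1 chase 'c': 1 ⇒ 2;  out=∅∪out(2)={0}
  fail(10) 'bcb': from fail(9)=3 chase 'b': 3 ⇒ 16;  out=∅∪out(16)={2}
  fail(17) 'cbb': from fail(16)=8 chase 'b': 8 ⇒ 18;  out={5}∪out(18)={2,5,6}
  fail(6) 'cacc': from fail(5)=2 chase 'c': 2→3→0 ⇒ 3;  out=∅∪out(3)=∅
  fail(11) 'bcbc': from fail(10)=16 chase 'c': 16→8 ⇒ 9;  out=∅∪out(9)=∅
  fail(14) 'bcbb': from fail(10)=16 chase 'b': 16 ⇒ 17;  out=∅∪out(17)={2,5,6}
  fail(7) 'caccc': from fail(6)=3 chase 'c': 3→0 ⇒ 3;  out={1}∪out(3)={1}
  fail(12) 'bcbcb': from fail(11)=9 chase 'b': 9 ⇒ 10;  out=∅∪out(10)={2}
  fail(15) 'bcbba': from fail(14)=17 chase 'a': 17→18→8→0 ⇒ 1;  out={4}∪out(1)={4}
  fail(13) 'bcbcbc': from fail(12)=10 chase 'c': 10 ⇒ 11;  out={3}∪out(11)={3}

Run:
i=0 'b': node 0→8  → match P2@[0:0]
i=1 'a': node 8→1 (via fail)
i=2 'c': node 1→2  → match P0@[1:2]
i=3 'c': node 2→3 (via fail)
i=4 'a': node 3→4
i=5 'c': node 4→5  → match P0@[4:5]
i=6 'c': node 5→6
i=7 'c': node 6→7  → match P1@[3:7]
i=8 'b': node 7→16 (via fail)  → match P2@[8:8]
i=9 'b': node 16→17  → match P2@[9:9],P5@[7:9],P6@[8:9]
i=10 'c': node 17→9 (via fail)
i=11 'b': node 9→10  → match P2@[11:11]
i=12 'c': node 10→11
i=13 'b': node 11→12  → match P2@[13:13]
i=14 'c': node 12→13  → match P3@[9:14]
i=15 'b': node 13→12 (via fail)  → match P2@[15:15]
i=16 'b': node 12→14 (via fail)  → match P2@[16:16],P5@[14:16],P6@[15:16]
i=17 'c': node 14→9 (via fail)
i=18 'b': node 9→10  → match P2@[18:18]
i=19 'c': node 10→11
i=20 'b': node 11→12  → match P2@[20:20]
i=21 'c': node 12→13  → match P3@[16:21]
i=22 'b': node 13→12 (via fail)  → match P2@[22:22]
i=23 'c': node 12→13  → match P3@[18:23]
i=24 'b': node 13→12 (via fail)  → match P2@[24:24]
i=25 'b': node 12→14 (via fail)  → match P2@[25:25],P5@[23:25],P6@[24:25]
i=26 'b': node 14→18 (via fail)  → match P2@[26:26],P6@[25:26]
i=27 'a': node 18→1 (via fail)
i=28 'c': node 1→2  → match P0@[27:28]
i=29 'c': node 2→3 (via fail)
i=30 'a': node 3→4
i=31 'b': node 4→8 (via fail)  → match P2@[31:31]
i=32 'c': node 8→9
i=33 'b': node 9→10  → match P2@[33:33]
i=34 'b': node 10→14  → match P2@[34:34],P5@[32:34],P6@[33:34]
i=35 'a': node 14→15  → match P4@[31:35]
i=36 'b': node 15→8 (via fail)  → match P2@[36:36]
i=37 'b': node 8→18  → match P2@[37:37],P6@[36:37]
i=38 'b': node 18→18 (via fail)  → match P2@[38:38],P6@[37:38]
i=39 'b': node 18→18 (via fail)  → match P2@[39:39],P6@[38:39]
i=40 'b': node 18→18 (via fail)  → match P2@[40:40],P6@[39:40]
i=41 'a': node 18→1 (via fail)
i=42 'b': node 1→8 (via fail)  → match P2@[42:42]
i=43 'c': node 8→9
i=44 'b': node 9→10  → match P2@[44:44]
i=45 'c': node 10→11
i=46 'b': node 11→12  → match P2@[46:46]
i=47 'c': node 12→13  → match P3@[42:47]
i=48 'c': node 13→3 (via fail)
i=49 'a': node 3→4
i=50 'c': node 4→5  → match P0@[49:50]
i=51 'a': node 5→4 (via fail)
i=52 'c': node 4→5  → match P0@[51:52]
i=53 'b': node 5→16 (via fail)  → match P2@[53:53]
i=54 'b': node 16→17  → match P2@[54:54],P5@[52:54],P6@[53:54]
i=55 'a': node 17→1 (via fail)
i=56 'b': node 1→8 (via fail)  → match P2@[56:56]
i=57 'a': node 8→1 (via fail)
i=58 'c': node 1→2  → match P0@[57:58]
i=59 'b': node 2→16 (via fail)  → match P2@[59:59]
i=60 'b': node 16→17  → match P2@[60:60],P5@[58:60],P6@[59:60]
i=61 'c': node 17→9 (via fail)

Matches: [[0,2],[2,0],[5,0],[7,1],[8,2],[9,2],[9,5],[9,6],[11,2],[13,2],[14,3],[15,2],[16,2],[16,5],[16,6],[18,2],[20,2],[21,3],[22,2],[23,3],[24,2],[25,2],[25,5],[25,6],[26,2],[26,6],[28,0],[31,2],[33,2],[34,2],[34,5],[34,6],[35,4],[36,2],[37,2],[37,6],[38,2],[38,6],[39,2],[39,6],[40,2],[40,6],[42,2],[44,2],[46,2],[47,3],[50,0],[52,0],[53,2],[54,2],[54,5],[54,6],[56,2],[58,0],[59,2],[60,2],[60,5],[60,6]]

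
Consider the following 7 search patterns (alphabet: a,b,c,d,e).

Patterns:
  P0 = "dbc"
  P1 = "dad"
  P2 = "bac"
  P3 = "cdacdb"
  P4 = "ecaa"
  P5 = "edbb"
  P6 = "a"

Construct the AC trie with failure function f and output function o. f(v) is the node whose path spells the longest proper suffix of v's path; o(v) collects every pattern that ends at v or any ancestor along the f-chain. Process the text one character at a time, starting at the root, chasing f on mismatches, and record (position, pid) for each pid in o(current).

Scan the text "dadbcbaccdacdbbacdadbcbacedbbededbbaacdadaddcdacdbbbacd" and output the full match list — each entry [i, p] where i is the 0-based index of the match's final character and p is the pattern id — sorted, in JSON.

Build:
Trie (insert patterns):
  n0 'ε': a→22 b→6 c→9 d→1 e→15
  n1 'd': a→4 b→2
  n2 'db': c→3
  n3 'dbc': ·  ←P0
  n4 'da': d→5
  n5 'dad': ·  ←P1
  n6 'b': a→7
  n7 'ba': c→8
  n8 'bac': ·  ←P2
  n9 'c': d→10
  n10 'cd': a→11
  n11 'cda': c→12
  n12 'cdac': d→13
  n13 'cdacd': b→14
  n14 'cdacdb': ·  ←P3
  n15 'e': c→16 d→19
  n16 'ec': a→17
  n17 'eca': a→18
  n18 'ecaa': ·  ←P4
  n19 'ed': b→20
  n20 'edb': b→21
  n21 'edbb': ·  ←P5
  n22 'a': ·  ←P6

BFS fail/out derivation:
  n1('d'): parent n0 fail=0; on 'd' 0 → fail=0;  out ∅∪∅=∅
  n6('b'): parent n0 fail=0; on 'b' 0 → fail=0;  out ∅∪∅=∅
  n9('c'): parent n0 fail=0; on 'c' 0 → fail=0;  out ∅∪∅=∅
  n15('e'): parent n0 fail=0; on 'e' 0 → fail=0;  out ∅∪∅=∅
  n22('a'): parent n0 fail=0; on 'a' 0 → fail=0;  out {6}∪∅={6}
  n2('db'): parent n1 fail=0; on 'b' 0 → fail=6;  out ∅∪∅=∅
  n4('da'): parent n1 fail=0; on 'a' 0 → fail=22;  out ∅∪{6}={6}
  n7('ba'): parent n6 fail=0; on 'a' 0 → fail=22;  out ∅∪{6}={6}
  n10('cd'): parent n9 fail=0; on 'd' 0 → fail=1;  out ∅∪∅=∅
  n16('ec'): parent n15 fail=0; on 'c' 0 → fail=9;  out ∅∪∅=∅
  n19('ed'): parent n15 fail=0; on 'd' 0 → fail=1;  out ∅∪∅=∅
  n3('dbc'): parent n2 fail=6; on 'c' 6→0 → fail=9;  out {0}∪∅={0}
  n5('dad'): parent n4 fail=22; on 'd' 22→0 → fail=1;  out {1}∪∅={1}
  n8('bac'): parent n7 fail=22; on 'c' 22→0 → fail=9;  out {2}∪∅={2}
  n11('cda'): parent n10 fail=1; on 'a' 1 → fail=4;  out ∅∪{6}={6}
  n17('eca'): parent n16 fail=9; on 'a' 9→0 → fail=22;  out ∅∪{6}={6}
  n20('edb'): parent n19 fail=1; on 'b' 1 → fail=2;  out ∅∪∅=∅
  n12('cdac'): parent n11 fail=4; on 'c' 4→22→0 → fail=9;  out ∅∪∅=∅
  n18('ecaa'): parent n17 fail=22; on 'a' 22→0 → fail=22;  out {4}∪{6}={4,6}
  n21('edbb'): parent n20 fail=2; on 'b' 2→6→0 → fail=6;  out {5}∪∅={5}
  n13('cdacd'): parent n12 fail=9; on 'd' 9 → fail=10;  out ∅∪∅=∅
  n14('cdacdb'): parent n13 fail=10; on 'b' 10→1 → fail=2;  out {3}∪∅={3}

Text stream:
i=0 'd': node 0→1
i=1 'a': node 1→4  emit P6@[1:1]
i=2 'd': node 4→5  emit P1@[0:2]
i=3 'b': node 5→2 (via fail)
i=4 'c': node 2→3  emit P0@[2:4]
i=5 'b': node 3→6 (via fail)
i=6 'a': node 6→7  emit P6@[6:6]
i=7 'c': node 7→8  emit P2@[5:7]
i=8 'c': node 8→9 (via fail)
i=9 'd': node 9→10
i=10 'a': node 10→11  emit P6@[10:10]
i=11 'c': node 11→12
i=12 'd': node 12→13
i=13 'b': node 13→14  emit P3@[8:13]
i=14 'b': node 14→6 (via fail)
i=15 'a': node 6→7  emit P6@[15:15]
i=16 'c': node 7→8  emit P2@[14:16]
i=17 'd': node 8→10 (via fail)
i=18 'a': node 10→11  emit P6@[18:18]
i=19 'd': node 11→5 (via fail)  emit P1@[17:19]
i=20 'b': node 5→2 (via fail)
i=21 'c': node 2→3  emit P0@[19:21]
i=22 'b': node 3→6 (via fail)
i=23 'a': node 6→7  emit P6@[23:23]
i=24 'c': node 7→8  emit P2@[22:24]
i=25 'e': node 8→15 (via fail)
i=26 'd': node 15→19
i=27 'b': node 19→20
i=28 'b': node 20→21  emit P5@[25:28]
i=29 'e': node 21→15 (via fail)
i=30 'd': node 15→19
i=31 'e': node 19→15 (via fail)
i=32 'd': node 15→19
i=33 'b': node 19→20
i=34 'b': node 20→21  emit P5@[31:34]
i=35 'a': node 21→7 (via fail)  emit P6@[35:35]
i=36 'a': node 7→22 (via fail)  emit P6@[36:36]
i=37 'c': node 22→9 (via fail)
i=38 'd': node 9→10
i=39 'a': node 10→11  emit P6@[39:39]
i=40 'd': node 11→5 (via fail)  emit P1@[38:40]
i=41 'a': node 5→4 (via fail)  emit P6@[41:41]
i=42 'd': node 4→5  emit P1@[40:42]
i=43 'd': node 5→1 (via fail)
i=44 'c': node 1→9 (via fail)
i=45 'd': node 9→10
i=46 'a': node 10→11  emit P6@[46:46]
i=47 'c': node 11→12
i=48 'd': node 12→13
i=49 'b': node 13→14  emit P3@[44:49]
i=50 'b': node 14→6 (via fail)
i=51 'b': node 6→6 (via fail)
i=52 'a': node 6→7  emit P6@[52:52]
i=53 'c': node 7→8  emit P2@[51:53]
i=54 'd': node 8→10 (via fail)

Matches: [[1,6],[2,1],[4,0],[6,6],[7,2],[10,6],[13,3],[15,6],[16,2],[18,6],[19,1],[21,0],[23,6],[24,2],[28,5],[34,5],[35,6],[36,6],[39,6],[40,1],[41,6],[42,1],[46,6],[49,3],[52,6],[53,2]]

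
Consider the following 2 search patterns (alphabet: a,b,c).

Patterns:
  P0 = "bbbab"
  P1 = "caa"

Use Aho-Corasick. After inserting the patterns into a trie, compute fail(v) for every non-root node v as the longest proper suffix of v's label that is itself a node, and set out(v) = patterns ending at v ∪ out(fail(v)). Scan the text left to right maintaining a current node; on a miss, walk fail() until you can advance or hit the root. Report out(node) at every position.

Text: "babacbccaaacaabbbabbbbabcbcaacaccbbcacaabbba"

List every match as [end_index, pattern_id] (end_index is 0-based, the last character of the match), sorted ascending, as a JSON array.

Build:
Trie (insert patterns):
  0='ε' goto b→1 c→6
  1='b' goto b→2
  2='bb' goto b→3
  3='bbb' goto a→4
  4='bbba' goto b→5
  5='bbbab' goto ·  ←P0
  6='c' goto a→7
  7='ca' goto a→8
  8='caa' goto ·  ←P1

Failure links (BFS by depth):
  fail(1) 'b': from fail(0)=0 chase 'b': 0 ⇒ 0;  out=∅∪out(0)=∅
  fail(6) 'c': from fail(0)=0 chase 'c': 0 ⇒ 0;  out=∅∪out(0)=∅
  fail(2) 'bb': from fail(1)=0 chase 'b': 0 ⇒ 1;  out=∅∪out(1)=∅
  fail(7) 'ca': from fail(6)=0 chase 'a': 0 ⇒ 0;  out=∅∪out(0)=∅
  fail(3) 'bbb': from fail(2)=1 chase 'b': 1 ⇒ 2;  out=∅∪out(2)=∅
  fail(8) 'caa': from fail(7)=0 chase 'a': 0 ⇒ 0;  out={1}∪out(0)={1}
  fail(4) 'bbba': from fail(3)=2 chase 'a': 2→1→0 ⇒ 0;  out=∅∪out(0)=∅
  fail(5) 'bbbab': from fail(4)=0 chase 'b': 0 ⇒ 1;  out={0}∪out(1)={0}

Scan:
i=0 'b': node 0→1
i=1 'a': node 1→0 ·f
i=2 'b': node 0→1
i=3 'a': node 1→0 ·f
i=4 'c': node 0→6
i=5 'b': node 6→1 ·f
i=6 'c': node 1→6 ·f
i=7 'c': node 6→6 ·f
i=8 'a': node 6→7
i=9 'a': node 7→8  emit P1@[7:9]
i=10 'a': node 8→0 ·f
i=11 'c': node 0→6
i=12 'a': node 6→7
i=13 'a': node 7→8  emit P1@[11:13]
i=14 'b': node 8→1 ·f
i=15 'b': node 1→2
i=16 'b': node 2→3
i=17 'a': node 3→4
i=18 'b': node 4→5  emit P0@[14:18]
i=19 'b': node 5→2 ·f
i=20 'b': node 2→3
i=21 'b': node 3→3 ·f
i=22 'a': node 3→4
i=23 'b': node 4→5  emit P0@[19:23]
i=24 'c': node 5→6 ·f
i=25 'b': node 6→1 ·f
i=26 'c': node 1→6 ·f
i=27 'a': node 6→7
i=28 'a': node 7→8  emit P1@[26:28]
i=29 'c': node 8→6 ·f
i=30 'a': node 6→7
i=31 'c': node 7→6 ·f
i=32 'c': node 6→6 ·f
i=33 'b': node 6→1 ·f
i=34 'b': node 1→2
i=35 'c': node 2→6 ·f
i=36 'a': node 6→7
i=37 'c': node 7→6 ·f
i=38 'a': node 6→7
i=39 'a': node 7→8  emit P1@[37:39]
i=40 'b': node 8→1 ·f
i=41 'b': node 1→2
i=42 'b': node 2→3
i=43 'a': node 3→4

Matches: [[9,1],[13,1],[18,0],[23,0],[28,1],[39,1]]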